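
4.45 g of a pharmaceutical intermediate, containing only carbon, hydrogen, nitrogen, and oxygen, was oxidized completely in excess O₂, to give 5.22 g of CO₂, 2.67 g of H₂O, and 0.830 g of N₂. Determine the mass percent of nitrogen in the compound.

18.7%

mol C = 5.22 g CO₂ ÷ 44.009 g/mol = 0.1186 mol
mol H = 2 × 2.67 g H₂O ÷ 18.015 g/mol = 0.2964 mol
mol N = 2 × 0.830 g N₂ ÷ 28.014 g/mol = 0.05926 mol
mass O = 4.45 − (1.425 + 0.2988 + 0.8300) = 1.897 g → mol O = 1.897 ÷ 15.999 = 0.1185 mol
mass % N = 0.8300 g ÷ 4.45 g × 100%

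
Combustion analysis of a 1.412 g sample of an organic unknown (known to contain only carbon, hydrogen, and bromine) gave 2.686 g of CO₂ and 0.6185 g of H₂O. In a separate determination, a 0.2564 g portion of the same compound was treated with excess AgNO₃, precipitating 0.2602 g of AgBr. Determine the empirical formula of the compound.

C8H9Br

mol C = 2.686 g CO₂ ÷ 44.009 g/mol = 0.061033 mol
mol H = 2 × 0.6185 g H₂O ÷ 18.015 g/mol = 0.068665 mol
From the AgBr data: mol Br per gram of compound = (0.2602 ÷ 187.772) ÷ 0.2564 = 0.0054045 mol/g, so in the 1.412 g combustion sample mol Br = 0.0076312 mol
Divide by the smallest (0.0076312 mol): C 7.998, H 8.998, Br 1.000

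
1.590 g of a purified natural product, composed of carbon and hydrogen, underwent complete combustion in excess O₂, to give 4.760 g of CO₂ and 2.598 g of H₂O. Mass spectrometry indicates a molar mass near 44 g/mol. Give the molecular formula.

mol C = 4.760 g CO₂ ÷ 44.009 g/mol = 0.10816 mol
mol H = 2 × 2.598 g H₂O ÷ 18.015 g/mol = 0.28843 mol
Divide by the smallest (0.10816 mol): C 1.000, H 2.667
Multiplying each by 3 gives whole numbers: C 3.00, H 8.00
Empirical formula: C3H8
Empirical-formula mass = 44.10 g/mol; 44 ÷ 44.10 ≈ 1, so the molecular formula is C3H8.

C3H8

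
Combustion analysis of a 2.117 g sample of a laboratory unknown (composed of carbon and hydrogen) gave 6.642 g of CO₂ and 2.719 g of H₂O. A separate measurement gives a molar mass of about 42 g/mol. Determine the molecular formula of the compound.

mol C = 6.642 g CO₂ ÷ 44.009 g/mol = 0.15092 mol
mol H = 2 × 2.719 g H₂O ÷ 18.015 g/mol = 0.30186 mol
Divide by the smallest (0.15092 mol): C 1.000, H 2.000
Empirical formula: CH2
Empirical-formula mass = 14.03 g/mol; 42 ÷ 14.03 ≈ 3, so the molecular formula is C3H6.

C3H6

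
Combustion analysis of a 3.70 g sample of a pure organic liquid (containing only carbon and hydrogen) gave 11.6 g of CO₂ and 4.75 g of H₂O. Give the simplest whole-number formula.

mol C = 11.6 g CO₂ ÷ 44.009 g/mol = 0.2636 mol
mol H = 2 × 4.75 g H₂O ÷ 18.015 g/mol = 0.5273 mol
Divide by the smallest (0.2636 mol): C 1.000, H 2.001

CH2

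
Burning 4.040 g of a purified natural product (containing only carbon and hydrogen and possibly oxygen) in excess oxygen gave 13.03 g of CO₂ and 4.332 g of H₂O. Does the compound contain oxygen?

mol C = 13.03 g CO₂ ÷ 44.009 g/mol = 0.29608 mol
mol H = 2 × 4.332 g H₂O ÷ 18.015 g/mol = 0.48093 mol
C and H together account for 4.0409 g — essentially the entire 4.040 g sample — so the compound contains no oxygen.

no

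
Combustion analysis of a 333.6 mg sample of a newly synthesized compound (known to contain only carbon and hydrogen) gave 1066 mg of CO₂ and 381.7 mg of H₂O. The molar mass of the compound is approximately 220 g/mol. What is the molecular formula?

C16H28

mol C = 1.066 g CO₂ ÷ 44.009 g/mol = 0.024222 mol
mol H = 2 × 0.3817 g H₂O ÷ 18.015 g/mol = 0.042376 mol
Divide by the smallest (0.024222 mol): C 1.000, H 1.749
Multiplying each by 4 gives whole numbers: C 4.00, H 7.00
Empirical formula: C4H7
Empirical-formula mass = 55.10 g/mol; 220 ÷ 55.10 ≈ 4, so the molecular formula is C16H28.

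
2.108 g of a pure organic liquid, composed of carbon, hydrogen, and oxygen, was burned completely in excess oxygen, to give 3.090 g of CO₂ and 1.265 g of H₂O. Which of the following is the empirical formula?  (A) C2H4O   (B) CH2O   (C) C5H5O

(B) CH2O

mol C = 3.090 g CO₂ ÷ 44.009 g/mol = 0.070213 mol
mol H = 2 × 1.265 g H₂O ÷ 18.015 g/mol = 0.14044 mol
mass O = 2.108 − (0.84333 + 0.14156) = 1.1231 g → mol O = 1.1231 ÷ 15.999 = 0.070199 mol
Divide by the smallest (0.070199 mol): C 1.000, H 2.001, O 1.000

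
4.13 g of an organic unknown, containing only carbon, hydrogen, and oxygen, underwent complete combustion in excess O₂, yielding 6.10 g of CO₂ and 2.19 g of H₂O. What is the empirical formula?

C4H7O4

mol C = 6.10 g CO₂ ÷ 44.009 g/mol = 0.1386 mol
mol H = 2 × 2.19 g H₂O ÷ 18.015 g/mol = 0.2431 mol
mass O = 4.13 − (1.665 + 0.2451) = 2.220 g → mol O = 2.220 ÷ 15.999 = 0.1388 mol
Divide by the smallest (0.1386 mol): C 1.000, H 1.754, O 1.001
Multiplying each by 4 gives whole numbers: C 4.00, H 7.02, O 4.00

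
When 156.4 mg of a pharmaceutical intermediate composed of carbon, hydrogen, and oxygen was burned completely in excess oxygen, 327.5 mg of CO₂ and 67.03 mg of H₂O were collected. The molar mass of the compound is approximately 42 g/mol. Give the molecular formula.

C2H2O

mol C = 0.3275 g CO₂ ÷ 44.009 g/mol = 0.0074417 mol
mol H = 2 × 0.06703 g H₂O ÷ 18.015 g/mol = 0.0074416 mol
mass O = 0.1564 − (0.089382 + 0.0075011) = 0.059517 g → mol O = 0.059517 ÷ 15.999 = 0.0037201 mol
Divide by the smallest (0.0037201 mol): C 2.000, H 2.000, O 1.000
Empirical formula: C2H2O
Empirical-formula mass = 42.04 g/mol; 42 ÷ 42.04 ≈ 1, so the molecular formula is C2H2O.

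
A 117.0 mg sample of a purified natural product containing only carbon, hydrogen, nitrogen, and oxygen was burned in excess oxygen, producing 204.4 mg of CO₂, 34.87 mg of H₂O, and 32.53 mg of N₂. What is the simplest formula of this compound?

C6H5N3O2

mol C = 0.2044 g CO₂ ÷ 44.009 g/mol = 0.0046445 mol
mol H = 2 × 0.03487 g H₂O ÷ 18.015 g/mol = 0.0038712 mol
mol N = 2 × 0.03253 g N₂ ÷ 28.014 g/mol = 0.0023224 mol
mass O = 0.1170 − (0.055785 + 0.0039022 + 0.032530) = 0.024783 g → mol O = 0.024783 ÷ 15.999 = 0.0015490 mol
Divide by the smallest (0.0015490 mol): C 2.998, H 2.499, N 1.499, O 1.000
Multiplying each by 2 gives whole numbers: C 6.00, H 5.00, N 3.00, O 2.00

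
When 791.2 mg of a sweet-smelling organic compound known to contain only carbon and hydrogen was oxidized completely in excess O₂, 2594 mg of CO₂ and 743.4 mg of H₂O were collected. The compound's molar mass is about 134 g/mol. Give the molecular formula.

mol C = 2.594 g CO₂ ÷ 44.009 g/mol = 0.058942 mol
mol H = 2 × 0.7434 g H₂O ÷ 18.015 g/mol = 0.082531 mol
Divide by the smallest (0.058942 mol): C 1.000, H 1.400
Multiplying each by 5 gives whole numbers: C 5.00, H 7.00
Empirical formula: C5H7
Empirical-formula mass = 67.11 g/mol; 134 ÷ 67.11 ≈ 2, so the molecular formula is C10H14.

C10H14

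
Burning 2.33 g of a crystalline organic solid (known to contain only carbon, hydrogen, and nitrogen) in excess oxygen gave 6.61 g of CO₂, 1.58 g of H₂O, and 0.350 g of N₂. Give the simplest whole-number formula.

C6H7N

mol C = 6.61 g CO₂ ÷ 44.009 g/mol = 0.1502 mol
mol H = 2 × 1.58 g H₂O ÷ 18.015 g/mol = 0.1754 mol
mol N = 2 × 0.350 g N₂ ÷ 28.014 g/mol = 0.02499 mol
Divide by the smallest (0.02499 mol): C 6.011, H 7.020, N 1.000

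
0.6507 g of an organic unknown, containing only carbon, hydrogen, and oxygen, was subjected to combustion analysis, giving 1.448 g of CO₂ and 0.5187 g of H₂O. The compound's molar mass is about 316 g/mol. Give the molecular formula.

C16H28O6

mol C = 1.448 g CO₂ ÷ 44.009 g/mol = 0.032902 mol
mol H = 2 × 0.5187 g H₂O ÷ 18.015 g/mol = 0.057585 mol
mass O = 0.6507 − (0.39519 + 0.058046) = 0.19746 g → mol O = 0.19746 ÷ 15.999 = 0.012342 mol
Divide by the smallest (0.012342 mol): C 2.666, H 4.666, O 1.000
Multiplying each by 3 gives whole numbers: C 8.00, H 14.00, O 3.00
Empirical formula: C8H14O3
Empirical-formula mass = 158.20 g/mol; 316 ÷ 158.20 ≈ 2, so the molecular formula is C16H28O6.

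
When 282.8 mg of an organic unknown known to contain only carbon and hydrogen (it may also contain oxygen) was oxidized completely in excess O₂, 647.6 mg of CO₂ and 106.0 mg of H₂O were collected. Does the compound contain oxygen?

yes

mol C = 0.6476 g CO₂ ÷ 44.009 g/mol = 0.014715 mol
mol H = 2 × 0.1060 g H₂O ÷ 18.015 g/mol = 0.011768 mol
C and H account for only 0.18861 g of the 0.2828 g sample; the remaining 0.094194 g must be oxygen.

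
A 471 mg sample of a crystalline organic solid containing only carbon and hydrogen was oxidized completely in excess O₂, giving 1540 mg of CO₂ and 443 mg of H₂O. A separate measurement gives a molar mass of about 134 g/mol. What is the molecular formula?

C10H14

mol C = 1.54 g CO₂ ÷ 44.009 g/mol = 0.03499 mol
mol H = 2 × 0.443 g H₂O ÷ 18.015 g/mol = 0.04918 mol
Divide by the smallest (0.03499 mol): C 1.000, H 1.405
Multiplying each by 5 gives whole numbers: C 5.00, H 7.03
Empirical formula: C5H7
Empirical-formula mass = 67.11 g/mol; 134 ÷ 67.11 ≈ 2, so the molecular formula is C10H14.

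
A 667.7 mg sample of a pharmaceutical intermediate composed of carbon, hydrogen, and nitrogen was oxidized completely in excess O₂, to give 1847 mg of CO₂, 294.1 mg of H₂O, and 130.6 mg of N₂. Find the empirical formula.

mol C = 1.847 g CO₂ ÷ 44.009 g/mol = 0.041969 mol
mol H = 2 × 0.2941 g H₂O ÷ 18.015 g/mol = 0.032651 mol
mol N = 2 × 0.1306 g N₂ ÷ 28.014 g/mol = 0.0093239 mol
Divide by the smallest (0.0093239 mol): C 4.501, H 3.502, N 1.000
Multiplying each by 2 gives whole numbers: C 9.00, H 7.00, N 2.00

C9H7N2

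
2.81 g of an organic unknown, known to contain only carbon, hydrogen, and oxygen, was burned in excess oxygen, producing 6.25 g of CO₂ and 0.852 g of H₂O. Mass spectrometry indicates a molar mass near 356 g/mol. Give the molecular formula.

mol C = 6.25 g CO₂ ÷ 44.009 g/mol = 0.1420 mol
mol H = 2 × 0.852 g H₂O ÷ 18.015 g/mol = 0.09459 mol
mass O = 2.81 − (1.706 + 0.09534) = 1.009 g → mol O = 1.009 ÷ 15.999 = 0.06306 mol
Divide by the smallest (0.06306 mol): C 2.252, H 1.500, O 1.000
Multiplying each by 4 gives whole numbers: C 9.01, H 6.00, O 4.00
Empirical formula: C9H6O4
Empirical-formula mass = 178.14 g/mol; 356 ÷ 178.14 ≈ 2, so the molecular formula is C18H12O8.

C18H12O8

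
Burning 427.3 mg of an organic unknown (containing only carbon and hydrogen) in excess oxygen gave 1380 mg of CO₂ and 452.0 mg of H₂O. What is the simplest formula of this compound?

mol C = 1.380 g CO₂ ÷ 44.009 g/mol = 0.031357 mol
mol H = 2 × 0.4520 g H₂O ÷ 18.015 g/mol = 0.050180 mol
Divide by the smallest (0.031357 mol): C 1.000, H 1.600
Multiplying each by 5 gives whole numbers: C 5.00, H 8.00

C5H8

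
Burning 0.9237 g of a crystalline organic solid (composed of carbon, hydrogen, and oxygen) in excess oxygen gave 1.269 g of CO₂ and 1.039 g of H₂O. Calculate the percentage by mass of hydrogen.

mol C = 1.269 g CO₂ ÷ 44.009 g/mol = 0.028835 mol
mol H = 2 × 1.039 g H₂O ÷ 18.015 g/mol = 0.11535 mol
mass O = 0.9237 − (0.34634 + 0.11627) = 0.46109 g → mol O = 0.46109 ÷ 15.999 = 0.028820 mol
mass % H = 0.11627 g ÷ 0.9237 g × 100%

12.59%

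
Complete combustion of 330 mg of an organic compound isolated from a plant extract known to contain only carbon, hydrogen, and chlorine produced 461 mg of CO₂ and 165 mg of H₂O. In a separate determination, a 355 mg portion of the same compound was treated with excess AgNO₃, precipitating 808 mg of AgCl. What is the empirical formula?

mol C = 0.461 g CO₂ ÷ 44.009 g/mol = 0.01048 mol
mol H = 2 × 0.165 g H₂O ÷ 18.015 g/mol = 0.01832 mol
From the AgCl data: mol Cl per gram of compound = (0.808 ÷ 143.318) ÷ 0.355 = 0.01588 mol/g, so in the 0.330 g combustion sample mol Cl = 0.005241 mol
Divide by the smallest (0.005241 mol): C 1.999, H 3.495, Cl 1.000
Multiplying each by 2 gives whole numbers: C 4.00, H 6.99, Cl 2.00

C4H7Cl2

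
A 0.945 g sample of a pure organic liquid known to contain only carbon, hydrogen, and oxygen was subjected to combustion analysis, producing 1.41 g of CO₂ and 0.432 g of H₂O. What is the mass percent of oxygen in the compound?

54.2%

mol C = 1.41 g CO₂ ÷ 44.009 g/mol = 0.03204 mol
mol H = 2 × 0.432 g H₂O ÷ 18.015 g/mol = 0.04796 mol
mass O = 0.945 − (0.3848 + 0.04834) = 0.5118 g → mol O = 0.5118 ÷ 15.999 = 0.03199 mol
mass % O = 0.5118 g ÷ 0.945 g × 100%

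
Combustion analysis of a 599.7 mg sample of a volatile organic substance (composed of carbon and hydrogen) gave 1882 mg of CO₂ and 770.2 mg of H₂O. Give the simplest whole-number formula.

mol C = 1.882 g CO₂ ÷ 44.009 g/mol = 0.042764 mol
mol H = 2 × 0.7702 g H₂O ÷ 18.015 g/mol = 0.085507 mol
Divide by the smallest (0.042764 mol): C 1.000, H 1.999

CH2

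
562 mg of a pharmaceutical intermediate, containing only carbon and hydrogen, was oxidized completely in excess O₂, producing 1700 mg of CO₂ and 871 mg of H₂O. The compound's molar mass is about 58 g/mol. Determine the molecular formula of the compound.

C4H10

mol C = 1.70 g CO₂ ÷ 44.009 g/mol = 0.03863 mol
mol H = 2 × 0.871 g H₂O ÷ 18.015 g/mol = 0.09670 mol
Divide by the smallest (0.03863 mol): C 1.000, H 2.503
Multiplying each by 2 gives whole numbers: C 2.00, H 5.01
Empirical formula: C2H5
Empirical-formula mass = 29.06 g/mol; 58 ÷ 29.06 ≈ 2, so the molecular formula is C4H10.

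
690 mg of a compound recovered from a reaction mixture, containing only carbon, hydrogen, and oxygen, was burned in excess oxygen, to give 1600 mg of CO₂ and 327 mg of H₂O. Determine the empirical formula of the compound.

C8H8O3

mol C = 1.60 g CO₂ ÷ 44.009 g/mol = 0.03636 mol
mol H = 2 × 0.327 g H₂O ÷ 18.015 g/mol = 0.03630 mol
mass O = 0.690 − (0.4367 + 0.03659) = 0.2167 g → mol O = 0.2167 ÷ 15.999 = 0.01355 mol
Divide by the smallest (0.01355 mol): C 2.684, H 2.680, O 1.000
Multiplying each by 3 gives whole numbers: C 8.05, H 8.04, O 3.00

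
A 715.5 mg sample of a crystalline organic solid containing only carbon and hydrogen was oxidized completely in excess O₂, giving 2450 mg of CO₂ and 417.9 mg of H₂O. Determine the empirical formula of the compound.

mol C = 2.450 g CO₂ ÷ 44.009 g/mol = 0.055670 mol
mol H = 2 × 0.4179 g H₂O ÷ 18.015 g/mol = 0.046395 mol
Divide by the smallest (0.046395 mol): C 1.200, H 1.000
Multiplying each by 5 gives whole numbers: C 6.00, H 5.00

C6H5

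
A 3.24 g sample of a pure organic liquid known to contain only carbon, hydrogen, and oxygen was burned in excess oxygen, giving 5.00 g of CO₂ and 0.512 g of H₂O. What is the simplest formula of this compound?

C2HO2

mol C = 5.00 g CO₂ ÷ 44.009 g/mol = 0.1136 mol
mol H = 2 × 0.512 g H₂O ÷ 18.015 g/mol = 0.05684 mol
mass O = 3.24 − (1.365 + 0.05730) = 1.818 g → mol O = 1.818 ÷ 15.999 = 0.1136 mol
Divide by the smallest (0.05684 mol): C 1.999, H 1.000, O 1.999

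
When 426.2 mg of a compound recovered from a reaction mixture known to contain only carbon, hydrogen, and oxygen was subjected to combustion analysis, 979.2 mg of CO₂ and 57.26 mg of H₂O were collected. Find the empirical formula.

mol C = 0.9792 g CO₂ ÷ 44.009 g/mol = 0.022250 mol
mol H = 2 × 0.05726 g H₂O ÷ 18.015 g/mol = 0.0063569 mol
mass O = 0.4262 − (0.26724 + 0.0064078) = 0.15255 g → mol O = 0.15255 ÷ 15.999 = 0.0095348 mol
Divide by the smallest (0.0063569 mol): C 3.500, H 1.000, O 1.500
Multiplying each by 2 gives whole numbers: C 7.00, H 2.00, O 3.00

C7H2O3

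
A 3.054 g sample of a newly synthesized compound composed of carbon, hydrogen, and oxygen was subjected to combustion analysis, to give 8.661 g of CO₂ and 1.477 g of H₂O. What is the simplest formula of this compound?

mol C = 8.661 g CO₂ ÷ 44.009 g/mol = 0.19680 mol
mol H = 2 × 1.477 g H₂O ÷ 18.015 g/mol = 0.16397 mol
mass O = 3.054 − (2.3638 + 0.16529) = 0.52494 g → mol O = 0.52494 ÷ 15.999 = 0.032811 mol
Divide by the smallest (0.032811 mol): C 5.998, H 4.998, O 1.000

C6H5O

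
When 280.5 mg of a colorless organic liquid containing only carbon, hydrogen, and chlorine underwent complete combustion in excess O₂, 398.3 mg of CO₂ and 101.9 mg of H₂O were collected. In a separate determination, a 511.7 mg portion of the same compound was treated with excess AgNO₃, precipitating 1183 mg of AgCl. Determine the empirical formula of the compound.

C4H5Cl2

mol C = 0.3983 g CO₂ ÷ 44.009 g/mol = 0.0090504 mol
mol H = 2 × 0.1019 g H₂O ÷ 18.015 g/mol = 0.011313 mol
From the AgCl data: mol Cl per gram of compound = (1.183 ÷ 143.318) ÷ 0.5117 = 0.016131 mol/g, so in the 0.2805 g combustion sample mol Cl = 0.0045248 mol
Divide by the smallest (0.0045248 mol): C 2.000, H 2.500, Cl 1.000
Multiplying each by 2 gives whole numbers: C 4.00, H 5.00, Cl 2.00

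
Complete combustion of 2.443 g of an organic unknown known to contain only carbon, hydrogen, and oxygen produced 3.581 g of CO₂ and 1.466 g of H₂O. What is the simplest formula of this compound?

mol C = 3.581 g CO₂ ÷ 44.009 g/mol = 0.081370 mol
mol H = 2 × 1.466 g H₂O ÷ 18.015 g/mol = 0.16275 mol
mass O = 2.443 − (0.97733 + 0.16406) = 1.3016 g → mol O = 1.3016 ÷ 15.999 = 0.081356 mol
Divide by the smallest (0.081356 mol): C 1.000, H 2.001, O 1.000

CH2O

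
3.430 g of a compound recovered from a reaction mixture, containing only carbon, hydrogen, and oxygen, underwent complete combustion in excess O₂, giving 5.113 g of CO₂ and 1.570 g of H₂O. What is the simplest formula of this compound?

mol C = 5.113 g CO₂ ÷ 44.009 g/mol = 0.11618 mol
mol H = 2 × 1.570 g H₂O ÷ 18.015 g/mol = 0.17430 mol
mass O = 3.430 − (1.3954 + 0.17569) = 1.8589 g → mol O = 1.8589 ÷ 15.999 = 0.11619 mol
Divide by the smallest (0.11618 mol): C 1.000, H 1.500, O 1.000
Multiplying each by 2 gives whole numbers: C 2.00, H 3.00, O 2.00

C2H3O2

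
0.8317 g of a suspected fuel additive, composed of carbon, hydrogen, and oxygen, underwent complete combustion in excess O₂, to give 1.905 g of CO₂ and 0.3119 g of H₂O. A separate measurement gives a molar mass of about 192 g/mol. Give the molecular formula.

mol C = 1.905 g CO₂ ÷ 44.009 g/mol = 0.043287 mol
mol H = 2 × 0.3119 g H₂O ÷ 18.015 g/mol = 0.034627 mol
mass O = 0.8317 − (0.51992 + 0.034904) = 0.27688 g → mol O = 0.27688 ÷ 15.999 = 0.017306 mol
Divide by the smallest (0.017306 mol): C 2.501, H 2.001, O 1.000
Multiplying each by 2 gives whole numbers: C 5.00, H 4.00, O 2.00
Empirical formula: C5H4O2
Empirical-formula mass = 96.08 g/mol; 192 ÷ 96.08 ≈ 2, so the molecular formula is C10H8O4.

C10H8O4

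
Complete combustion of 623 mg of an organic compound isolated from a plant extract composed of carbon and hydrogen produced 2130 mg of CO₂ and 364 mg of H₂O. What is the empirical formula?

mol C = 2.13 g CO₂ ÷ 44.009 g/mol = 0.04840 mol
mol H = 2 × 0.364 g H₂O ÷ 18.015 g/mol = 0.04041 mol
Divide by the smallest (0.04041 mol): C 1.198, H 1.000
Multiplying each by 5 gives whole numbers: C 5.99, H 5.00

C6H5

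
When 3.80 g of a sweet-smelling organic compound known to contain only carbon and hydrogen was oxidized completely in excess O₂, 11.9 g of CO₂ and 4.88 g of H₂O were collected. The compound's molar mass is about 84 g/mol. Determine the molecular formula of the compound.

mol C = 11.9 g CO₂ ÷ 44.009 g/mol = 0.2704 mol
mol H = 2 × 4.88 g H₂O ÷ 18.015 g/mol = 0.5418 mol
Divide by the smallest (0.2704 mol): C 1.000, H 2.004
Empirical formula: CH2
Empirical-formula mass = 14.03 g/mol; 84 ÷ 14.03 ≈ 6, so the molecular formula is C6H12.

C6H12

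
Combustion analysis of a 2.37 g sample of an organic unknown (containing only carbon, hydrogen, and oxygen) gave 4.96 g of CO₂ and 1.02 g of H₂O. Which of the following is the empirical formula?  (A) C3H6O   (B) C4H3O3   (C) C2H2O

(C) C2H2O

mol C = 4.96 g CO₂ ÷ 44.009 g/mol = 0.1127 mol
mol H = 2 × 1.02 g H₂O ÷ 18.015 g/mol = 0.1132 mol
mass O = 2.37 − (1.354 + 0.1141) = 0.9022 g → mol O = 0.9022 ÷ 15.999 = 0.05639 mol
Divide by the smallest (0.05639 mol): C 1.999, H 2.008, O 1.000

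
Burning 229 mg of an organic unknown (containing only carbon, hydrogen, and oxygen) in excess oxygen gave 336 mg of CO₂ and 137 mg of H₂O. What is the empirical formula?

mol C = 0.336 g CO₂ ÷ 44.009 g/mol = 0.007635 mol
mol H = 2 × 0.137 g H₂O ÷ 18.015 g/mol = 0.01521 mol
mass O = 0.229 − (0.09170 + 0.01533) = 0.1220 g → mol O = 0.1220 ÷ 15.999 = 0.007623 mol
Divide by the smallest (0.007623 mol): C 1.001, H 1.995, O 1.000

CH2O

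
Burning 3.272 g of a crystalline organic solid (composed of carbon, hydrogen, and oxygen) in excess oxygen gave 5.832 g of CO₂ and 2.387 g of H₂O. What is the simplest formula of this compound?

C3H6O2

mol C = 5.832 g CO₂ ÷ 44.009 g/mol = 0.13252 mol
mol H = 2 × 2.387 g H₂O ÷ 18.015 g/mol = 0.26500 mol
mass O = 3.272 − (1.5917 + 0.26712) = 1.4132 g → mol O = 1.4132 ÷ 15.999 = 0.088331 mol
Divide by the smallest (0.088331 mol): C 1.500, H 3.000, O 1.000
Multiplying each by 2 gives whole numbers: C 3.00, H 6.00, O 2.00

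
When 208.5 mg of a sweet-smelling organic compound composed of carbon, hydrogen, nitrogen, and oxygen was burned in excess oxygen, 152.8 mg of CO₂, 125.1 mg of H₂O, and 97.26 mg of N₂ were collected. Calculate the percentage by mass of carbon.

mol C = 0.1528 g CO₂ ÷ 44.009 g/mol = 0.0034720 mol
mol H = 2 × 0.1251 g H₂O ÷ 18.015 g/mol = 0.013888 mol
mol N = 2 × 0.09726 g N₂ ÷ 28.014 g/mol = 0.0069437 mol
mass O = 0.2085 − (0.041702 + 0.014000 + 0.097260) = 0.055538 g → mol O = 0.055538 ÷ 15.999 = 0.0034713 mol
mass % C = 0.041702 g ÷ 0.2085 g × 100%

20.00%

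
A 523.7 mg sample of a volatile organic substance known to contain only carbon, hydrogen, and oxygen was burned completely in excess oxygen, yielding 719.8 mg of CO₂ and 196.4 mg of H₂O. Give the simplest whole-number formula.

mol C = 0.7198 g CO₂ ÷ 44.009 g/mol = 0.016356 mol
mol H = 2 × 0.1964 g H₂O ÷ 18.015 g/mol = 0.021804 mol
mass O = 0.5237 − (0.19645 + 0.021978) = 0.30527 g → mol O = 0.30527 ÷ 15.999 = 0.019081 mol
Divide by the smallest (0.016356 mol): C 1.000, H 1.333, O 1.167
Multiplying each by 6 gives whole numbers: C 6.00, H 8.00, O 7.00

C6H8O7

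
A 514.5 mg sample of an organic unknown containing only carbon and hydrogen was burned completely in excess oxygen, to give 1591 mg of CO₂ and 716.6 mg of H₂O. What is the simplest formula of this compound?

mol C = 1.591 g CO₂ ÷ 44.009 g/mol = 0.036152 mol
mol H = 2 × 0.7166 g H₂O ÷ 18.015 g/mol = 0.079556 mol
Divide by the smallest (0.036152 mol): C 1.000, H 2.201
Multiplying each by 5 gives whole numbers: C 5.00, H 11.00

C5H11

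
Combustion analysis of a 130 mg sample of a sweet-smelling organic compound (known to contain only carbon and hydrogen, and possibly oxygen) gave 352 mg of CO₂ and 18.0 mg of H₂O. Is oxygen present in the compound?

yes

mol C = 0.352 g CO₂ ÷ 44.009 g/mol = 0.007998 mol
mol H = 2 × 0.0180 g H₂O ÷ 18.015 g/mol = 0.001998 mol
C and H account for only 0.09808 g of the 0.130 g sample; the remaining 0.03192 g must be oxygen.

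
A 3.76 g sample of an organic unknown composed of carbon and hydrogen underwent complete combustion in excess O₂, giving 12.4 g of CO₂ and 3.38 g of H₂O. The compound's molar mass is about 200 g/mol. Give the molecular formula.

mol C = 12.4 g CO₂ ÷ 44.009 g/mol = 0.2818 mol
mol H = 2 × 3.38 g H₂O ÷ 18.015 g/mol = 0.3752 mol
Divide by the smallest (0.2818 mol): C 1.000, H 1.332
Multiplying each by 3 gives whole numbers: C 3.00, H 4.00
Empirical formula: C3H4
Empirical-formula mass = 40.06 g/mol; 200 ÷ 40.06 ≈ 5, so the molecular formula is C15H20.

C15H20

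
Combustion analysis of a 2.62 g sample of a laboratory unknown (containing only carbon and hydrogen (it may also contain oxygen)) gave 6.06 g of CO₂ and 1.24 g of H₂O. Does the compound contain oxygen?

mol C = 6.06 g CO₂ ÷ 44.009 g/mol = 0.1377 mol
mol H = 2 × 1.24 g H₂O ÷ 18.015 g/mol = 0.1377 mol
C and H account for only 1.793 g of the 2.62 g sample; the remaining 0.8273 g must be oxygen.

yes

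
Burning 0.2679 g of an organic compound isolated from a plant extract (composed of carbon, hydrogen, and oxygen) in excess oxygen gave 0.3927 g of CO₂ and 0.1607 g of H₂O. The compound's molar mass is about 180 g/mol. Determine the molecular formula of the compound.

mol C = 0.3927 g CO₂ ÷ 44.009 g/mol = 0.0089232 mol
mol H = 2 × 0.1607 g H₂O ÷ 18.015 g/mol = 0.017841 mol
mass O = 0.2679 − (0.10718 + 0.017983) = 0.14274 g → mol O = 0.14274 ÷ 15.999 = 0.0089218 mol
Divide by the smallest (0.0089218 mol): C 1.000, H 2.000, O 1.000
Empirical formula: CH2O
Empirical-formula mass = 30.03 g/mol; 180 ÷ 30.03 ≈ 6, so the molecular formula is C6H12O6.

C6H12O6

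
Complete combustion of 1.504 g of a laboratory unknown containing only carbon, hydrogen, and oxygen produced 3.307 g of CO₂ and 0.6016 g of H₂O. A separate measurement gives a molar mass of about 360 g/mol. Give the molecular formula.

mol C = 3.307 g CO₂ ÷ 44.009 g/mol = 0.075144 mol
mol H = 2 × 0.6016 g H₂O ÷ 18.015 g/mol = 0.066789 mol
mass O = 1.504 − (0.90255 + 0.067323) = 0.53413 g → mol O = 0.53413 ÷ 15.999 = 0.033385 mol
Divide by the smallest (0.033385 mol): C 2.251, H 2.001, O 1.000
Multiplying each by 4 gives whole numbers: C 9.00, H 8.00, O 4.00
Empirical formula: C9H8O4
Empirical-formula mass = 180.16 g/mol; 360 ÷ 180.16 ≈ 2, so the molecular formula is C18H16O8.

C18H16O8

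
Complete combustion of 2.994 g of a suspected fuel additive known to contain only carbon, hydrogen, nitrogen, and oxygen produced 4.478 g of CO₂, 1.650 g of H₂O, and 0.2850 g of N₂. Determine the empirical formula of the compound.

mol C = 4.478 g CO₂ ÷ 44.009 g/mol = 0.10175 mol
mol H = 2 × 1.650 g H₂O ÷ 18.015 g/mol = 0.18318 mol
mol N = 2 × 0.2850 g N₂ ÷ 28.014 g/mol = 0.020347 mol
mass O = 2.994 − (1.2221 + 0.18465 + 0.28500) = 1.3022 g → mol O = 1.3022 ÷ 15.999 = 0.081393 mol
Divide by the smallest (0.020347 mol): C 5.001, H 9.003, N 1.000, O 4.000

C5H9NO4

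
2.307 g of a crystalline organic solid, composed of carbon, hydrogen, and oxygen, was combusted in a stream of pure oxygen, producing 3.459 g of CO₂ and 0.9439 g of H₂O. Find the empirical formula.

mol C = 3.459 g CO₂ ÷ 44.009 g/mol = 0.078598 mol
mol H = 2 × 0.9439 g H₂O ÷ 18.015 g/mol = 0.10479 mol
mass O = 2.307 − (0.94404 + 0.10563) = 1.2573 g → mol O = 1.2573 ÷ 15.999 = 0.078588 mol
Divide by the smallest (0.078588 mol): C 1.000, H 1.333, O 1.000
Multiplying each by 3 gives whole numbers: C 3.00, H 4.00, O 3.00

C3H4O3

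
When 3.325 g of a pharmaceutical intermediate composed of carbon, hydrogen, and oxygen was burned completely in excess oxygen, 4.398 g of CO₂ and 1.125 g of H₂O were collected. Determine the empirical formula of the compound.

C4H5O5

mol C = 4.398 g CO₂ ÷ 44.009 g/mol = 0.099934 mol
mol H = 2 × 1.125 g H₂O ÷ 18.015 g/mol = 0.12490 mol
mass O = 3.325 − (1.2003 + 0.12590) = 1.9988 g → mol O = 1.9988 ÷ 15.999 = 0.12493 mol
Divide by the smallest (0.099934 mol): C 1.000, H 1.250, O 1.250
Multiplying each by 4 gives whole numbers: C 4.00, H 5.00, O 5.00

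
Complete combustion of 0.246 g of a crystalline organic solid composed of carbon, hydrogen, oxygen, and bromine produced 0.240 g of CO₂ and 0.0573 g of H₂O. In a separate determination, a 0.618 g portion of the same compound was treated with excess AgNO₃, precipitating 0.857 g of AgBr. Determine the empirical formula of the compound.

mol C = 0.240 g CO₂ ÷ 44.009 g/mol = 0.005453 mol
mol H = 2 × 0.0573 g H₂O ÷ 18.015 g/mol = 0.006361 mol
From the AgBr data: mol Br per gram of compound = (0.857 ÷ 187.772) ÷ 0.618 = 0.007385 mol/g, so in the 0.246 g combustion sample mol Br = 0.001817 mol
mass O = 0.246 − (0.06550 + 0.006412 + 0.1452) = 0.02892 g → mol O = 0.02892 ÷ 15.999 = 0.001808 mol
Divide by the smallest (0.001808 mol): C 3.017, H 3.519, Br 1.005, O 1.000
Multiplying each by 2 gives whole numbers: C 6.03, H 7.04, Br 2.01, O 2.00

C6H7Br2O2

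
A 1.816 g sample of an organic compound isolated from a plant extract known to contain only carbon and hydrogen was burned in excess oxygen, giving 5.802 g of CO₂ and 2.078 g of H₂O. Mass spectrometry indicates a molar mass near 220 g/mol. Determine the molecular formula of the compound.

mol C = 5.802 g CO₂ ÷ 44.009 g/mol = 0.13184 mol
mol H = 2 × 2.078 g H₂O ÷ 18.015 g/mol = 0.23070 mol
Divide by the smallest (0.13184 mol): C 1.000, H 1.750
Multiplying each by 4 gives whole numbers: C 4.00, H 7.00
Empirical formula: C4H7
Empirical-formula mass = 55.10 g/mol; 220 ÷ 55.10 ≈ 4, so the molecular formula is C16H28.

C16H28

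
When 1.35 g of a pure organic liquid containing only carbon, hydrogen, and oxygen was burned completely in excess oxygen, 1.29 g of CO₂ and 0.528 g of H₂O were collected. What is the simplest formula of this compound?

mol C = 1.29 g CO₂ ÷ 44.009 g/mol = 0.02931 mol
mol H = 2 × 0.528 g H₂O ÷ 18.015 g/mol = 0.05862 mol
mass O = 1.35 − (0.3521 + 0.05909) = 0.9388 g → mol O = 0.9388 ÷ 15.999 = 0.05868 mol
Divide by the smallest (0.02931 mol): C 1.000, H 2.000, O 2.002

CH2O2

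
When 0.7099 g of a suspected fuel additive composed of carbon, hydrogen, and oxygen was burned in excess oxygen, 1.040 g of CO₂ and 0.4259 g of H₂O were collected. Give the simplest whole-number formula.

CH2O

mol C = 1.040 g CO₂ ÷ 44.009 g/mol = 0.023632 mol
mol H = 2 × 0.4259 g H₂O ÷ 18.015 g/mol = 0.047283 mol
mass O = 0.7099 − (0.28384 + 0.047661) = 0.37840 g → mol O = 0.37840 ÷ 15.999 = 0.023652 mol
Divide by the smallest (0.023632 mol): C 1.000, H 2.001, O 1.001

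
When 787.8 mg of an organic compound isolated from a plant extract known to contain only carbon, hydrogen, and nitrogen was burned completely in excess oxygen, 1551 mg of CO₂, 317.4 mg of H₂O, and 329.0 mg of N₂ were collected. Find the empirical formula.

C3H3N2

mol C = 1.551 g CO₂ ÷ 44.009 g/mol = 0.035243 mol
mol H = 2 × 0.3174 g H₂O ÷ 18.015 g/mol = 0.035237 mol
mol N = 2 × 0.3290 g N₂ ÷ 28.014 g/mol = 0.023488 mol
Divide by the smallest (0.023488 mol): C 1.500, H 1.500, N 1.000
Multiplying each by 2 gives whole numbers: C 3.00, H 3.00, N 2.00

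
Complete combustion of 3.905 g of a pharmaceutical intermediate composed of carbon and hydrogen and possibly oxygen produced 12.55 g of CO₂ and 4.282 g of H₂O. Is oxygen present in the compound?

no

mol C = 12.55 g CO₂ ÷ 44.009 g/mol = 0.28517 mol
mol H = 2 × 4.282 g H₂O ÷ 18.015 g/mol = 0.47538 mol
C and H together account for 3.9043 g — essentially the entire 3.905 g sample — so the compound contains no oxygen.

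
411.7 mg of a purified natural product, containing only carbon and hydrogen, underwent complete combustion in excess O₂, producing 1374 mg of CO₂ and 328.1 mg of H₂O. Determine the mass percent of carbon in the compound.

mol C = 1.374 g CO₂ ÷ 44.009 g/mol = 0.031221 mol
mol H = 2 × 0.3281 g H₂O ÷ 18.015 g/mol = 0.036425 mol
mass % C = 0.37499 g ÷ 0.4117 g × 100%

91.08%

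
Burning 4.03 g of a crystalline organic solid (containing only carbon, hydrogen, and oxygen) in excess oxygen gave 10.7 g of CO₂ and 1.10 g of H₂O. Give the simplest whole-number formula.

mol C = 10.7 g CO₂ ÷ 44.009 g/mol = 0.2431 mol
mol H = 2 × 1.10 g H₂O ÷ 18.015 g/mol = 0.1221 mol
mass O = 4.03 − (2.920 + 0.1231) = 0.9866 g → mol O = 0.9866 ÷ 15.999 = 0.06167 mol
Divide by the smallest (0.06167 mol): C 3.943, H 1.980, O 1.000

C4H2O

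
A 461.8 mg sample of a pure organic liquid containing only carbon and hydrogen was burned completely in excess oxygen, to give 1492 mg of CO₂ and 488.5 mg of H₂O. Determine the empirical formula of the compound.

mol C = 1.492 g CO₂ ÷ 44.009 g/mol = 0.033902 mol
mol H = 2 × 0.4885 g H₂O ÷ 18.015 g/mol = 0.054233 mol
Divide by the smallest (0.033902 mol): C 1.000, H 1.600
Multiplying each by 5 gives whole numbers: C 5.00, H 8.00

C5H8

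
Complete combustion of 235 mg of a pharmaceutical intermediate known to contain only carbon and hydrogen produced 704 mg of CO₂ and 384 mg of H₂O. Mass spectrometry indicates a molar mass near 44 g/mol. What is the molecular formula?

C3H8

mol C = 0.704 g CO₂ ÷ 44.009 g/mol = 0.01600 mol
mol H = 2 × 0.384 g H₂O ÷ 18.015 g/mol = 0.04263 mol
Divide by the smallest (0.01600 mol): C 1.000, H 2.665
Multiplying each by 3 gives whole numbers: C 3.00, H 7.99
Empirical formula: C3H8
Empirical-formula mass = 44.10 g/mol; 44 ÷ 44.10 ≈ 1, so the molecular formula is C3H8.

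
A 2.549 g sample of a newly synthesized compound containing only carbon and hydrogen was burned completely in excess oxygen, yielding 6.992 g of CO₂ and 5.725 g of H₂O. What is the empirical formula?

mol C = 6.992 g CO₂ ÷ 44.009 g/mol = 0.15888 mol
mol H = 2 × 5.725 g H₂O ÷ 18.015 g/mol = 0.63558 mol
Divide by the smallest (0.15888 mol): C 1.000, H 4.000

CH4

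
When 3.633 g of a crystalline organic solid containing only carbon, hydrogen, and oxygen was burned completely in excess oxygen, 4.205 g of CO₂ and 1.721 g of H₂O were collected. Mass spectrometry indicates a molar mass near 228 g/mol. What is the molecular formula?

mol C = 4.205 g CO₂ ÷ 44.009 g/mol = 0.095549 mol
mol H = 2 × 1.721 g H₂O ÷ 18.015 g/mol = 0.19106 mol
mass O = 3.633 − (1.1476 + 0.19259) = 2.2928 g → mol O = 2.2928 ÷ 15.999 = 0.14331 mol
Divide by the smallest (0.095549 mol): C 1.000, H 2.000, O 1.500
Multiplying each by 2 gives whole numbers: C 2.00, H 4.00, O 3.00
Empirical formula: C2H4O3
Empirical-formula mass = 76.05 g/mol; 228 ÷ 76.05 ≈ 3, so the molecular formula is C6H12O9.

C6H12O9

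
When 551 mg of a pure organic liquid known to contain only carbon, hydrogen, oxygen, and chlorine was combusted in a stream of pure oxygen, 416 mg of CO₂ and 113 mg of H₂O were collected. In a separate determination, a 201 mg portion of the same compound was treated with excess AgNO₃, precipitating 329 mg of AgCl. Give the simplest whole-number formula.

C3H4Cl2O4

mol C = 0.416 g CO₂ ÷ 44.009 g/mol = 0.009453 mol
mol H = 2 × 0.113 g H₂O ÷ 18.015 g/mol = 0.01255 mol
From the AgCl data: mol Cl per gram of compound = (0.329 ÷ 143.318) ÷ 0.201 = 0.01142 mol/g, so in the 0.551 g combustion sample mol Cl = 0.006293 mol
mass O = 0.551 − (0.1135 + 0.01265 + 0.2231) = 0.2017 g → mol O = 0.2017 ÷ 15.999 = 0.01261 mol
Divide by the smallest (0.006293 mol): C 1.502, H 1.994, Cl 1.000, O 2.004
Multiplying each by 2 gives whole numbers: C 3.00, H 3.99, Cl 2.00, O 4.01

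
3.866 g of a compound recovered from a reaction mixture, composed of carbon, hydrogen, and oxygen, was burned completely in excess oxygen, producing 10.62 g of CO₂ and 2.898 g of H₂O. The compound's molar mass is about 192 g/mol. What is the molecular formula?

C12H16O2

mol C = 10.62 g CO₂ ÷ 44.009 g/mol = 0.24131 mol
mol H = 2 × 2.898 g H₂O ÷ 18.015 g/mol = 0.32173 mol
mass O = 3.866 − (2.8984 + 0.32431) = 0.64327 g → mol O = 0.64327 ÷ 15.999 = 0.040207 mol
Divide by the smallest (0.040207 mol): C 6.002, H 8.002, O 1.000
Empirical formula: C6H8O
Empirical-formula mass = 96.13 g/mol; 192 ÷ 96.13 ≈ 2, so the molecular formula is C12H16O2.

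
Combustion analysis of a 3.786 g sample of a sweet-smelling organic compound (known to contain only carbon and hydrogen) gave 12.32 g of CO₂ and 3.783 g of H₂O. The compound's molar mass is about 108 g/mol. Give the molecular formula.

mol C = 12.32 g CO₂ ÷ 44.009 g/mol = 0.27994 mol
mol H = 2 × 3.783 g H₂O ÷ 18.015 g/mol = 0.41998 mol
Divide by the smallest (0.27994 mol): C 1.000, H 1.500
Multiplying each by 2 gives whole numbers: C 2.00, H 3.00
Empirical formula: C2H3
Empirical-formula mass = 27.05 g/mol; 108 ÷ 27.05 ≈ 4, so the molecular formula is C8H12.

C8H12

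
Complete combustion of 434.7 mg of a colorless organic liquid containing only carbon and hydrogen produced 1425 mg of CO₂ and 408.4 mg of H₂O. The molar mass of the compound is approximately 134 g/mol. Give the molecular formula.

mol C = 1.425 g CO₂ ÷ 44.009 g/mol = 0.032380 mol
mol H = 2 × 0.4084 g H₂O ÷ 18.015 g/mol = 0.045340 mol
Divide by the smallest (0.032380 mol): C 1.000, H 1.400
Multiplying each by 5 gives whole numbers: C 5.00, H 7.00
Empirical formula: C5H7
Empirical-formula mass = 67.11 g/mol; 134 ÷ 67.11 ≈ 2, so the molecular formula is C10H14.

C10H14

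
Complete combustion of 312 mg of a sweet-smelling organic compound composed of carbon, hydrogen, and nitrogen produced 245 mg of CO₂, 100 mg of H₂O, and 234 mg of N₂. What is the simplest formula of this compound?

CH2N3

mol C = 0.245 g CO₂ ÷ 44.009 g/mol = 0.005567 mol
mol H = 2 × 0.100 g H₂O ÷ 18.015 g/mol = 0.01110 mol
mol N = 2 × 0.234 g N₂ ÷ 28.014 g/mol = 0.01671 mol
Divide by the smallest (0.005567 mol): C 1.000, H 1.994, N 3.001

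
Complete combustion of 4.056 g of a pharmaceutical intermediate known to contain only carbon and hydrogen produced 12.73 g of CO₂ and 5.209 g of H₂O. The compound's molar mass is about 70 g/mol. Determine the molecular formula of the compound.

C5H10

mol C = 12.73 g CO₂ ÷ 44.009 g/mol = 0.28926 mol
mol H = 2 × 5.209 g H₂O ÷ 18.015 g/mol = 0.57830 mol
Divide by the smallest (0.28926 mol): C 1.000, H 1.999
Empirical formula: CH2
Empirical-formula mass = 14.03 g/mol; 70 ÷ 14.03 ≈ 5, so the molecular formula is C5H10.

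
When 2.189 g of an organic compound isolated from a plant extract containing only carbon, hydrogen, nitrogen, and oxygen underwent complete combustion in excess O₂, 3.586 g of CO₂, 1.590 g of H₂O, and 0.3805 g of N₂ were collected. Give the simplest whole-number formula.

C6H13N2O3

mol C = 3.586 g CO₂ ÷ 44.009 g/mol = 0.081483 mol
mol H = 2 × 1.590 g H₂O ÷ 18.015 g/mol = 0.17652 mol
mol N = 2 × 0.3805 g N₂ ÷ 28.014 g/mol = 0.027165 mol
mass O = 2.189 − (0.97870 + 0.17793 + 0.38050) = 0.65187 g → mol O = 0.65187 ÷ 15.999 = 0.040745 mol
Divide by the smallest (0.027165 mol): C 3.000, H 6.498, N 1.000, O 1.500
Multiplying each by 2 gives whole numbers: C 6.00, H 13.00, N 2.00, O 3.00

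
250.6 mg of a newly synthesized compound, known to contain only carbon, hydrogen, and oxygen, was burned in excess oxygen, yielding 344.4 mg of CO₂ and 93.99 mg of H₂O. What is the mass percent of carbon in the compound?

mol C = 0.3444 g CO₂ ÷ 44.009 g/mol = 0.0078257 mol
mol H = 2 × 0.09399 g H₂O ÷ 18.015 g/mol = 0.010435 mol
mass O = 0.2506 − (0.093994 + 0.010518) = 0.14609 g → mol O = 0.14609 ÷ 15.999 = 0.0091311 mol
mass % C = 0.093994 g ÷ 0.2506 g × 100%

37.51%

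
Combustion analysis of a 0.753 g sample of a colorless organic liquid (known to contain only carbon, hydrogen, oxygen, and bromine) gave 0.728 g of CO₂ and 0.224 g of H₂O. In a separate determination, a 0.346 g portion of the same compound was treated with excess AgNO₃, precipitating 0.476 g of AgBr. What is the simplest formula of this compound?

C6H9Br2O2

mol C = 0.728 g CO₂ ÷ 44.009 g/mol = 0.01654 mol
mol H = 2 × 0.224 g H₂O ÷ 18.015 g/mol = 0.02487 mol
From the AgBr data: mol Br per gram of compound = (0.476 ÷ 187.772) ÷ 0.346 = 0.007327 mol/g, so in the 0.753 g combustion sample mol Br = 0.005517 mol
mass O = 0.753 − (0.1987 + 0.02507 + 0.4408) = 0.08842 g → mol O = 0.08842 ÷ 15.999 = 0.005527 mol
Divide by the smallest (0.005517 mol): C 2.998, H 4.508, Br 1.000, O 1.002
Multiplying each by 2 gives whole numbers: C 6.00, H 9.02, Br 2.00, O 2.00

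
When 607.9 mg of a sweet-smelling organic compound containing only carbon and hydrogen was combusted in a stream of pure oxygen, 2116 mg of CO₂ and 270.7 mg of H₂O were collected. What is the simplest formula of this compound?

mol C = 2.116 g CO₂ ÷ 44.009 g/mol = 0.048081 mol
mol H = 2 × 0.2707 g H₂O ÷ 18.015 g/mol = 0.030053 mol
Divide by the smallest (0.030053 mol): C 1.600, H 1.000
Multiplying each by 5 gives whole numbers: C 8.00, H 5.00

C8H5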